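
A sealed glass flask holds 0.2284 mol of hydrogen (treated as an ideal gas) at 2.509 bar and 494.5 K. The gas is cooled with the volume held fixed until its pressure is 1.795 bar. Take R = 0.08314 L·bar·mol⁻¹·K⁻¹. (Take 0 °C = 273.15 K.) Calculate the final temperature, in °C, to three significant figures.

T₂ ≈ 80.6 °C

From PV = nRT: V₁ = nRT₁/P₁ = 3.743 L.
Isochoric, so P/T is constant: V₂ = V₁; T₂ = T₁·(P₂/P₁) = 353.8 K.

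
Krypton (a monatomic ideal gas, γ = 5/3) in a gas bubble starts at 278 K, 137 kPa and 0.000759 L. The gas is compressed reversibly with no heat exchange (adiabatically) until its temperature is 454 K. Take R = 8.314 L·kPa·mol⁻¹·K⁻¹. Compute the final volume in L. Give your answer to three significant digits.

Adiabatic (γ = 5/3), T V^(γ−1) and P V^γ constant: P₂ = P₁·(T₂/T₁)^(γ/(γ−1)) = 466.9 kPa; V₂ = V₁·(T₁/T₂)^(1/(γ−1)) = 0.0003637 L.

V₂ ≈ 0.000364 L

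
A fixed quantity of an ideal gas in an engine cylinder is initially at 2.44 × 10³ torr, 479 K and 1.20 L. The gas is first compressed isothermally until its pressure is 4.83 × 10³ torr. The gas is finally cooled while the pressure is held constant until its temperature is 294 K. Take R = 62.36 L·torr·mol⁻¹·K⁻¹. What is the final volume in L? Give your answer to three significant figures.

T constant ⇒ Boyle's law P V = const: T₂ = T₁; V₂ = V₁·(P₁/P₂) = 0.6062 L.
P constant ⇒ V ∝ T: P₃ = P₂; V₃ = V₂·(T₃/T₂) = 0.3721 L.

V₃ ≈ 0.372 L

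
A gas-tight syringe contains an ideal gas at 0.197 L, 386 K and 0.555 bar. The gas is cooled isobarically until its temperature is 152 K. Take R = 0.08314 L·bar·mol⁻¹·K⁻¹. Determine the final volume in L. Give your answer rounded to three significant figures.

Isobaric, so V/T is constant: P₂ = P₁; V₂ = V₁·(T₂/T₁) = 0.07758 L.

V₂ ≈ 0.0776 L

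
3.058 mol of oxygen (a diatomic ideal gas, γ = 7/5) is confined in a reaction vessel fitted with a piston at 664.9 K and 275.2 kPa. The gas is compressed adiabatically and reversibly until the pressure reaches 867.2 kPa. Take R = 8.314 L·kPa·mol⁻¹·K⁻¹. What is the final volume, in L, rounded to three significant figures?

From PV = nRT: V₁ = nRT₁/P₁ = 61.43 L.
Reversible adiabatic, γ = 7/5: T₂ = T₁·(P₂/P₁)^((γ−1)/γ) = 922.9 K; V₂ = V₁·(P₁/P₂)^(1/γ) = 27.06 L.

V₂ ≈ 27.1 L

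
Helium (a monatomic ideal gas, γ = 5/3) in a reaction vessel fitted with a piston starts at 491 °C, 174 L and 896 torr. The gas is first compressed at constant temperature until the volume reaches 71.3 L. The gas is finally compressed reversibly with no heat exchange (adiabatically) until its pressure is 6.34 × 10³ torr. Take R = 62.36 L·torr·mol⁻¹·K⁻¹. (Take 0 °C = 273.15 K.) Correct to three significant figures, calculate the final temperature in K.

T₃ ≈ 1.17e+03 K

Convert: T₁ = 764.1 K.
T constant ⇒ Boyle's law P V = const: T₂ = T₁; P₂ = P₁·(V₁/V₂) = 2187 torr.
Adiabatic (γ = 5/3), T V^(γ−1) and P V^γ constant: T₃ = T₂·(P₃/P₂)^((γ−1)/γ) = 1170 K; V₃ = V₂·(P₂/P₃)^(1/γ) = 37.64 L.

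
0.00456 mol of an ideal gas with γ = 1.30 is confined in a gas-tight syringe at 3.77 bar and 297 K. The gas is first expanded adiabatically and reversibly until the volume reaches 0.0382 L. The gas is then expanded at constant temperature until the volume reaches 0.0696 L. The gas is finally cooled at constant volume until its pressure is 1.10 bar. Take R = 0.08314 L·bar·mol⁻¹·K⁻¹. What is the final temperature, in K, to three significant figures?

T₄ ≈ 202 K

From PV = nRT: V₁ = nRT₁/P₁ = 0.02987 L.
Adiabatic (γ = 1.30), T V^(γ−1) and P V^γ constant: T₂ = T₁·(V₁/V₂)^(γ−1) = 275.9 K; P₂ = P₁·(V₁/V₂)^γ = 2.738 bar.
Isothermal, so P V is constant: T₃ = T₂; P₃ = P₂·(V₂/V₃) = 1.503 bar.
V constant ⇒ P ∝ T: V₄ = V₃; T₄ = T₃·(P₄/P₃) = 201.9 K.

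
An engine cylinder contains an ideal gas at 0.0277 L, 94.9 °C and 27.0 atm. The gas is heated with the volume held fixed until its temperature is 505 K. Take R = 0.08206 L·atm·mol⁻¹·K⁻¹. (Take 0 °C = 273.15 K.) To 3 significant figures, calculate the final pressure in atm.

P₂ ≈ 37.0 atm

Convert: T₁ = 368.0 K.
Isochoric, so P/T is constant: V₂ = V₁; P₂ = P₁·(T₂/T₁) = 37.05 atm.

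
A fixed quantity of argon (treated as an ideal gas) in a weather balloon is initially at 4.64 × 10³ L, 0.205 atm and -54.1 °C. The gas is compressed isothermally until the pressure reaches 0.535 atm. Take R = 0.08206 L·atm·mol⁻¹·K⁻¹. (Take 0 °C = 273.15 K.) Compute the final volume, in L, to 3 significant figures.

V₂ ≈ 1.78e+03 L

Convert: T₁ = 219.0 K.
Isothermal, so P V is constant: T₂ = T₁; V₂ = V₁·(P₁/P₂) = 1778 L.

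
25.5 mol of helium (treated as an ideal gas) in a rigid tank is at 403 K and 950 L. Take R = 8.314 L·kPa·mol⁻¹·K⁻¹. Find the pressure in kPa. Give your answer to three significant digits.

P ≈ 89.9 kPa

PV = nRT ⇒ P = nRT/V = (25.5 × 8.314 × 403) / 950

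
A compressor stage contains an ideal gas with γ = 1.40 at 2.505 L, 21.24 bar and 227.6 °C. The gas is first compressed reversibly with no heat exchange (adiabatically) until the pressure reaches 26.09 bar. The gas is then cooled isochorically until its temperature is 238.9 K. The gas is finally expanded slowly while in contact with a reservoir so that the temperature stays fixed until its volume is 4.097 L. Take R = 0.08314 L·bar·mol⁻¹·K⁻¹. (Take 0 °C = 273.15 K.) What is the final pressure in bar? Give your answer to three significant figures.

P₄ ≈ 6.20 bar

Convert: T₁ = 500.8 K.
Reversible adiabatic, γ = 1.40: T₂ = T₁·(P₂/P₁)^((γ−1)/γ) = 531.1 K; V₂ = V₁·(P₁/P₂)^(1/γ) = 2.163 L.
Isochoric, so P/T is constant: V₃ = V₂; P₃ = P₂·(T₃/T₂) = 11.74 bar.
T constant ⇒ Boyle's law P V = const: T₄ = T₃; P₄ = P₃·(V₃/V₄) = 6.196 bar.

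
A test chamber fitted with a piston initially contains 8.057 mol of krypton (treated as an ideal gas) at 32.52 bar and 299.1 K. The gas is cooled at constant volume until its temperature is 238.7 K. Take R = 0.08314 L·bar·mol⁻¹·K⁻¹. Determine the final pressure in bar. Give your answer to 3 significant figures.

From PV = nRT: V₁ = nRT₁/P₁ = 6.161 L.
Isochoric, so P/T is constant: V₂ = V₁; P₂ = P₁·(T₂/T₁) = 25.95 bar.

P₂ ≈ 26.0 bar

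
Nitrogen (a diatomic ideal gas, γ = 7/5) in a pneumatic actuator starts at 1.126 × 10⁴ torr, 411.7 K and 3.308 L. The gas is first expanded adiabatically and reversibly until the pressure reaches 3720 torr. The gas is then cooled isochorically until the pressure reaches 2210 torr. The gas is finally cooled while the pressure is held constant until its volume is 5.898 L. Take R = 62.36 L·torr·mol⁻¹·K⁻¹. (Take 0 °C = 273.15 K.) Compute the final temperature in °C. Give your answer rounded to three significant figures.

T₄ ≈ -129 °C

Reversible adiabatic, γ = 7/5: T₂ = T₁·(P₂/P₁)^((γ−1)/γ) = 300.0 K; V₂ = V₁·(P₁/P₂)^(1/γ) = 7.297 L.
V constant ⇒ P ∝ T: V₃ = V₂; T₃ = T₂·(P₃/P₂) = 178.2 K.
Isobaric, so V/T is constant: P₄ = P₃; T₄ = T₃·(V₄/V₃) = 144.1 K.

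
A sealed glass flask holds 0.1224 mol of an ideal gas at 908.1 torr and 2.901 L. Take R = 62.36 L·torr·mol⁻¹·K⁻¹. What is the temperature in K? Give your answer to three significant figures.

PV = nRT ⇒ T = PV/(nR) = (908.1 × 2.901) / (0.1224 × 62.36)

T ≈ 345 K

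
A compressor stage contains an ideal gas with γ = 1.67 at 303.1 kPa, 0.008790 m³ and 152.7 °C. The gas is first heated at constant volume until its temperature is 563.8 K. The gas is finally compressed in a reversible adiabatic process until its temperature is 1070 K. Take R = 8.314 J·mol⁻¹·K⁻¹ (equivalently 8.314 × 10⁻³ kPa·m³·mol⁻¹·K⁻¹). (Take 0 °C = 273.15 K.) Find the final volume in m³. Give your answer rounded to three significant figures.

V₃ ≈ 0.00338 m³

Convert: T₁ = 425.8 K.
V constant ⇒ P ∝ T: V₂ = V₁; P₂ = P₁·(T₂/T₁) = 401.3 kPa.
Adiabatic (γ = 1.67), T V^(γ−1) and P V^γ constant: P₃ = P₂·(T₃/T₂)^(γ/(γ−1)) = 1982 kPa; V₃ = V₂·(T₂/T₃)^(1/(γ−1)) = 0.003378 m³.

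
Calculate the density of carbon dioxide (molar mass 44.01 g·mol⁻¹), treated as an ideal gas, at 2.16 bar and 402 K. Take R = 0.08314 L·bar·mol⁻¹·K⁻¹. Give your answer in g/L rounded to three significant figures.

ρ = PM/(RT) = (2.16 × 44.01) / (0.08314 × 402.0)

ρ ≈ 2.84 g/L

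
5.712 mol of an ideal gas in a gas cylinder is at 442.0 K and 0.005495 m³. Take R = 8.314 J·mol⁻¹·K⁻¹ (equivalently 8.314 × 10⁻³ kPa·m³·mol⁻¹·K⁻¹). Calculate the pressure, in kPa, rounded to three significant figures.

PV = nRT ⇒ P = nRT/V = (5.712 × 8.314 × 10⁻³ × 442.0) / 0.005495

P ≈ 3.82e+03 kPa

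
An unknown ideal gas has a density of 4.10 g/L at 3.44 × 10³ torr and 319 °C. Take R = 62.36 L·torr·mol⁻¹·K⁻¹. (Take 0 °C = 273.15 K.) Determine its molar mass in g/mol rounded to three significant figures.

ρ = PM/(RT) ⇒ M = ρRT/P = (4.10 × 62.36 × 592.1) / 3.44e+03

M ≈ 44.0 g/mol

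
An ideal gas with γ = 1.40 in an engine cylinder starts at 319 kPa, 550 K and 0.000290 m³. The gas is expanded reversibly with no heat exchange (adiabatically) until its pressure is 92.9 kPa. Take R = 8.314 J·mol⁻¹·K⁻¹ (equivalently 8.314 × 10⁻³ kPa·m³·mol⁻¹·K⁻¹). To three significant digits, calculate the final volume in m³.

V₂ ≈ 0.000700 m³

Reversible adiabatic, γ = 1.40: T₂ = T₁·(P₂/P₁)^((γ−1)/γ) = 386.6 K; V₂ = V₁·(P₁/P₂)^(1/γ) = 0.0007000 m³.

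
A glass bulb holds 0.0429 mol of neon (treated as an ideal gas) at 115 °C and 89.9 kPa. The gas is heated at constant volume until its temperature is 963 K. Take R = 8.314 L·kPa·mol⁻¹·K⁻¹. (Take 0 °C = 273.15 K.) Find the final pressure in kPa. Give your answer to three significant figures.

P₂ ≈ 223 kPa

Convert: T₁ = 388.1 K.
From PV = nRT: V₁ = nRT₁/P₁ = 1.540 L.
V constant ⇒ P ∝ T: V₂ = V₁; P₂ = P₁·(T₂/T₁) = 223.0 kPa.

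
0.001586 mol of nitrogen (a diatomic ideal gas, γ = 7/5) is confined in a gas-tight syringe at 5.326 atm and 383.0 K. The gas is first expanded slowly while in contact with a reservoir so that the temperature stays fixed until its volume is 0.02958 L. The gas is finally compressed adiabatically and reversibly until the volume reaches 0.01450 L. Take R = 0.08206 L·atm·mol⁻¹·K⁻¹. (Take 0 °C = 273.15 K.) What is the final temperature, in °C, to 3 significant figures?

T₃ ≈ 236 °C

From PV = nRT: V₁ = nRT₁/P₁ = 0.009359 L.
T constant ⇒ Boyle's law P V = const: T₂ = T₁; P₂ = P₁·(V₁/V₂) = 1.685 atm.
Adiabatic (γ = 7/5), T V^(γ−1) and P V^γ constant: T₃ = T₂·(V₂/V₃)^(γ−1) = 509.4 K; P₃ = P₂·(V₂/V₃)^γ = 4.572 atm.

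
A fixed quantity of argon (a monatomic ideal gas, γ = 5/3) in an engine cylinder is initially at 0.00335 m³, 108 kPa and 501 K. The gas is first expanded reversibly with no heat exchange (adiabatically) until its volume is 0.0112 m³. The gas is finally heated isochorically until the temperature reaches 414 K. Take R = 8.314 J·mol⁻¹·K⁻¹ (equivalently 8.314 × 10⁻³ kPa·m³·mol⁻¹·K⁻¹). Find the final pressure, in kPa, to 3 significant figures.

Reversible adiabatic, γ = 5/3: T₂ = T₁·(V₁/V₂)^(γ−1) = 224.1 K; P₂ = P₁·(V₁/V₂)^γ = 14.45 kPa.
V constant ⇒ P ∝ T: V₃ = V₂; P₃ = P₂·(T₃/T₂) = 26.69 kPa.

P₃ ≈ 26.7 kPa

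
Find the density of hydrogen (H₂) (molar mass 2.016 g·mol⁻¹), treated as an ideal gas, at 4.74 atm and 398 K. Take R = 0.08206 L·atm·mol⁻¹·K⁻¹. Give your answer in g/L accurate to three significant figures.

ρ = PM/(RT) = (4.74 × 2.016) / (0.08206 × 398.0)

ρ ≈ 0.293 g/L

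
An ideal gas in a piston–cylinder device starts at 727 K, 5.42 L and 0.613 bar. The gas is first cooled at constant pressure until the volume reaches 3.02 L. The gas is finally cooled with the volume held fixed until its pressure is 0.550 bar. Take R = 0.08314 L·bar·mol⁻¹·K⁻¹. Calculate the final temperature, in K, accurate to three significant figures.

Isobaric, so V/T is constant: P₂ = P₁; T₂ = T₁·(V₂/V₁) = 405.1 K.
V constant ⇒ P ∝ T: V₃ = V₂; T₃ = T₂·(P₃/P₂) = 363.4 K.

T₃ ≈ 363 K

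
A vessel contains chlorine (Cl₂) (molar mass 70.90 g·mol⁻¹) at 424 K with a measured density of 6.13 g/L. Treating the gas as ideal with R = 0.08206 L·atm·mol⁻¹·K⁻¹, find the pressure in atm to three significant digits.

P ≈ 3.01 atm

ρ = PM/(RT) ⇒ P = ρRT/M = (6.13 × 0.08206 × 424.0) / 70.90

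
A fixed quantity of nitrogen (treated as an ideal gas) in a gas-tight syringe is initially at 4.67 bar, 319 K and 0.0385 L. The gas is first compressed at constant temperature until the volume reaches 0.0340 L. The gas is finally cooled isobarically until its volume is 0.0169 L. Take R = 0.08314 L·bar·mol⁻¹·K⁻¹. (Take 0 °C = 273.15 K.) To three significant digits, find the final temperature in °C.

T₃ ≈ -115 °C

Isothermal, so P V is constant: T₂ = T₁; P₂ = P₁·(V₁/V₂) = 5.288 bar.
P constant ⇒ V ∝ T: P₃ = P₂; T₃ = T₂·(V₃/V₂) = 158.6 K.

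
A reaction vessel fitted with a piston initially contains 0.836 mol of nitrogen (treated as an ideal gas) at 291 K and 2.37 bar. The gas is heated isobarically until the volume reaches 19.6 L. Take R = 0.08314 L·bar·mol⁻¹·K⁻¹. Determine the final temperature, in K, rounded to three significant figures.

T₂ ≈ 668 K

From PV = nRT: V₁ = nRT₁/P₁ = 8.534 L.
P constant ⇒ V ∝ T: P₂ = P₁; T₂ = T₁·(V₂/V₁) = 668.3 K.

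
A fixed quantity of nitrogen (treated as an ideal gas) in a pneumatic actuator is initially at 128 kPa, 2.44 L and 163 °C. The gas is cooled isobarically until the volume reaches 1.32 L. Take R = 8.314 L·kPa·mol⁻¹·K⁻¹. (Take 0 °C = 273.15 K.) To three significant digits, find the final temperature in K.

T₂ ≈ 236 K

Convert: T₁ = 436.1 K.
P constant ⇒ V ∝ T: P₂ = P₁; T₂ = T₁·(V₂/V₁) = 236.0 K.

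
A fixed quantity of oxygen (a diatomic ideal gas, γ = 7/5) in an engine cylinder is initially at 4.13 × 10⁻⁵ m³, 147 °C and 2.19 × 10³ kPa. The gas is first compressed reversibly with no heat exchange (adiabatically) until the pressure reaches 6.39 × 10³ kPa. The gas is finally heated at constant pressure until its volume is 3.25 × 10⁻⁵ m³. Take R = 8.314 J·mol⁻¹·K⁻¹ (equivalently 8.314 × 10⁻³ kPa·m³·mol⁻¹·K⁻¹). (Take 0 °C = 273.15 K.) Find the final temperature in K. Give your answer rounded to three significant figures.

T₃ ≈ 965 K

Convert: T₁ = 420.1 K.
Adiabatic (γ = 7/5), T V^(γ−1) and P V^γ constant: T₂ = T₁·(P₂/P₁)^((γ−1)/γ) = 570.5 K; V₂ = V₁·(P₁/P₂)^(1/γ) = 1.922e-05 m³.
Isobaric, so V/T is constant: P₃ = P₂; T₃ = T₂·(V₃/V₂) = 964.7 K.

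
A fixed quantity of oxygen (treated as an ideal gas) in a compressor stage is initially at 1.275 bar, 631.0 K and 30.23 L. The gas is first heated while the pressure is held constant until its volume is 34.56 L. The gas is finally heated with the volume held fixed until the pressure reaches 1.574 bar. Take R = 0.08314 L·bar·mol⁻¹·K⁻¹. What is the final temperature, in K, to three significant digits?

T₃ ≈ 891 K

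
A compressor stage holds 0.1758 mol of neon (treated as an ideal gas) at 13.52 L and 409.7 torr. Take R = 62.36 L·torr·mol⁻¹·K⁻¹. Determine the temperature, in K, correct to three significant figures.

PV = nRT ⇒ T = PV/(nR) = (409.7 × 13.52) / (0.1758 × 62.36)

T ≈ 505 K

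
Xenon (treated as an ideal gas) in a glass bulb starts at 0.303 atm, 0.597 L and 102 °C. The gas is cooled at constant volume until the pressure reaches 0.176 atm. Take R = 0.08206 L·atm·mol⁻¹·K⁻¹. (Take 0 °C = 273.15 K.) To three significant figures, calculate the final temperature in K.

Convert: T₁ = 375.1 K.
Isochoric, so P/T is constant: V₂ = V₁; T₂ = T₁·(P₂/P₁) = 217.9 K.

T₂ ≈ 218 K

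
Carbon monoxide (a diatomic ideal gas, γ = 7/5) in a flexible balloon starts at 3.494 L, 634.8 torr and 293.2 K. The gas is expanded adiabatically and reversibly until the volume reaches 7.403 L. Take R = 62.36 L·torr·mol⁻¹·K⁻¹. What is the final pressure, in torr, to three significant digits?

P₂ ≈ 222 torr

Adiabatic (γ = 7/5), T V^(γ−1) and P V^γ constant: T₂ = T₁·(V₁/V₂)^(γ−1) = 217.1 K; P₂ = P₁·(V₁/V₂)^γ = 221.9 torr.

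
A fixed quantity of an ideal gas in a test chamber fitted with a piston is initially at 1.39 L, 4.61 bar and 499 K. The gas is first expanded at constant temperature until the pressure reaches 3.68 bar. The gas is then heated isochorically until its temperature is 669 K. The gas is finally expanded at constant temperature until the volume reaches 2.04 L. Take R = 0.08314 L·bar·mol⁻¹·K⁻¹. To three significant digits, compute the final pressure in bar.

T constant ⇒ Boyle's law P V = const: T₂ = T₁; V₂ = V₁·(P₁/P₂) = 1.741 L.
V constant ⇒ P ∝ T: V₃ = V₂; P₃ = P₂·(T₃/T₂) = 4.934 bar.
T constant ⇒ Boyle's law P V = const: T₄ = T₃; P₄ = P₃·(V₃/V₄) = 4.211 bar.

P₄ ≈ 4.21 bar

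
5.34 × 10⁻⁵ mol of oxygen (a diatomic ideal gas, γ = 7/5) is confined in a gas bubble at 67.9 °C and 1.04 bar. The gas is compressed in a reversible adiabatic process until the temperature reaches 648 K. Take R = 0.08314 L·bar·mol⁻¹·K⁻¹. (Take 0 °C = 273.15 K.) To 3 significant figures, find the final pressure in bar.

Convert: T₁ = 341.0 K.
From PV = nRT: V₁ = nRT₁/P₁ = 0.001456 L.
Adiabatic (γ = 7/5), T V^(γ−1) and P V^γ constant: P₂ = P₁·(T₂/T₁)^(γ/(γ−1)) = 9.833 bar; V₂ = V₁·(T₁/T₂)^(1/(γ−1)) = 0.0002926 L.

P₂ ≈ 9.83 bar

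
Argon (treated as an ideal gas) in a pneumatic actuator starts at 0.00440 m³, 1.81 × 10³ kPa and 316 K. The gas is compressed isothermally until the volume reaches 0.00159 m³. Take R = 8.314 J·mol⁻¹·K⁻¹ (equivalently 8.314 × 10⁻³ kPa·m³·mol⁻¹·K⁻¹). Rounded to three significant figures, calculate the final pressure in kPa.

T constant ⇒ Boyle's law P V = const: T₂ = T₁; P₂ = P₁·(V₁/V₂) = 5009 kPa.

P₂ ≈ 5.01e+03 kPa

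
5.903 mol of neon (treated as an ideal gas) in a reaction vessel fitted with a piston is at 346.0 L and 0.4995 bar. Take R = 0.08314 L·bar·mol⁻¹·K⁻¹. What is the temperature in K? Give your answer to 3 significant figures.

PV = nRT ⇒ T = PV/(nR) = (0.4995 × 346.0) / (5.903 × 0.08314)

T ≈ 352 K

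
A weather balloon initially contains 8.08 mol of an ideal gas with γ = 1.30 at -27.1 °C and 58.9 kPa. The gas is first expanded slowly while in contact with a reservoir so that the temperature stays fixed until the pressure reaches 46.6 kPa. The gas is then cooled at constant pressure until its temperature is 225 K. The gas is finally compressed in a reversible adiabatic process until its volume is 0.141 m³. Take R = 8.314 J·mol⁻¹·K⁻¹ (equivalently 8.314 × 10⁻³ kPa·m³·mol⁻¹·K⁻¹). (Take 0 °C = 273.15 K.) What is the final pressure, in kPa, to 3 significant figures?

P₄ ≈ 138 kPa

Convert: T₁ = 246.0 K.
From PV = nRT: V₁ = nRT₁/P₁ = 0.2806 m³.
T constant ⇒ Boyle's law P V = const: T₂ = T₁; V₂ = V₁·(P₁/P₂) = 0.3547 m³.
P constant ⇒ V ∝ T: P₃ = P₂; V₃ = V₂·(T₃/T₂) = 0.3244 m³.
Adiabatic (γ = 1.30), T V^(γ−1) and P V^γ constant: T₄ = T₃·(V₃/V₄)^(γ−1) = 288.9 K; P₄ = P₃·(V₃/V₄)^γ = 137.6 kPa.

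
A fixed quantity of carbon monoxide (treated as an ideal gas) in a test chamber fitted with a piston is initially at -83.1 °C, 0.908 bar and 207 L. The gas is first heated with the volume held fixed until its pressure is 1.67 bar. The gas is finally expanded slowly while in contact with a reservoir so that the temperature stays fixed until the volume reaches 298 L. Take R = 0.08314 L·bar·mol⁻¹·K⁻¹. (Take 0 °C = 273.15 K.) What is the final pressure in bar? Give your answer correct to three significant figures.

P₃ ≈ 1.16 bar

Convert: T₁ = 190.0 K.
Isochoric, so P/T is constant: V₂ = V₁; T₂ = T₁·(P₂/P₁) = 349.5 K.
Isothermal, so P V is constant: T₃ = T₂; P₃ = P₂·(V₂/V₃) = 1.160 bar.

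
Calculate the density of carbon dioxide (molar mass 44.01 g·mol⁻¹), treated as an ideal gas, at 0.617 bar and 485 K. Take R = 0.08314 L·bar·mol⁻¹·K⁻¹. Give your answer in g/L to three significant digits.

ρ ≈ 0.673 g/L

ρ = PM/(RT) = (0.617 × 44.01) / (0.08314 × 485.0)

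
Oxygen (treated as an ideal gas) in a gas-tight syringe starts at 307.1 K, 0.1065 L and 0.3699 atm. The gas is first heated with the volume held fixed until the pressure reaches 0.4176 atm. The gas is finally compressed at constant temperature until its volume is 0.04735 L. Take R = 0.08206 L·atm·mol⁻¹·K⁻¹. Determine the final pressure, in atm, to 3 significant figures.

P₃ ≈ 0.939 atm

Isochoric, so P/T is constant: V₂ = V₁; T₂ = T₁·(P₂/P₁) = 346.7 K.
Isothermal, so P V is constant: T₃ = T₂; P₃ = P₂·(V₂/V₃) = 0.9393 atm.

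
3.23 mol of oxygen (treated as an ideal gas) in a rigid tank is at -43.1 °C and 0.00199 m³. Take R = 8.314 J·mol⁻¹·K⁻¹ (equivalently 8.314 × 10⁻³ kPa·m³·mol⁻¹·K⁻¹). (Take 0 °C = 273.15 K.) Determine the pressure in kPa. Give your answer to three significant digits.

P ≈ 3.10e+03 kPa

Convert: T = 230.05 K.
PV = nRT ⇒ P = nRT/V = (3.23 × 8.314 × 10⁻³ × 230.05) / 0.00199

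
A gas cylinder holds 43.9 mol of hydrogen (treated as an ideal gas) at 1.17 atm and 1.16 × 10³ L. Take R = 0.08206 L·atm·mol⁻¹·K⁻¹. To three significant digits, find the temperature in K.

PV = nRT ⇒ T = PV/(nR) = (1.17 × 1.16e+03) / (43.9 × 0.08206)

T ≈ 377 K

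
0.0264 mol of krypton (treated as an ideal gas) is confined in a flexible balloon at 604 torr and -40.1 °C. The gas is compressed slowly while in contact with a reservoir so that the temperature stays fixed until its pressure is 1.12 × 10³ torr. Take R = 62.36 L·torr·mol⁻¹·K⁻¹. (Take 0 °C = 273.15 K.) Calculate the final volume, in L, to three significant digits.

V₂ ≈ 0.343 L

Convert: T₁ = 233.0 K.
From PV = nRT: V₁ = nRT₁/P₁ = 0.6352 L.
Isothermal, so P V is constant: T₂ = T₁; V₂ = V₁·(P₁/P₂) = 0.3426 L.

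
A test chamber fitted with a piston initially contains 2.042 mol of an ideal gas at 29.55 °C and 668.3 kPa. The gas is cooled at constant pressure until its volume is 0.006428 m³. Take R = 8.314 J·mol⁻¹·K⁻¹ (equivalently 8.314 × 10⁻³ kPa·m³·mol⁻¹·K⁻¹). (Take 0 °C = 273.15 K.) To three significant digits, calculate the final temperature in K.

Convert: T₁ = 302.7 K.
From PV = nRT: V₁ = nRT₁/P₁ = 0.007690 m³.
P constant ⇒ V ∝ T: P₂ = P₁; T₂ = T₁·(V₂/V₁) = 253.0 K.

T₂ ≈ 253 K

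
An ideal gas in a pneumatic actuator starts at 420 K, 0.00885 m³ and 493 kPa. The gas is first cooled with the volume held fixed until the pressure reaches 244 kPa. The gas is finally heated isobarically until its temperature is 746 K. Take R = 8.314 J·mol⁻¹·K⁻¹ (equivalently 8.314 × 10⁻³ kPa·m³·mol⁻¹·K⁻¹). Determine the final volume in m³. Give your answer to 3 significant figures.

V₃ ≈ 0.0318 m³

Isochoric, so P/T is constant: V₂ = V₁; T₂ = T₁·(P₂/P₁) = 207.9 K.
P constant ⇒ V ∝ T: P₃ = P₂; V₃ = V₂·(T₃/T₂) = 0.03176 m³.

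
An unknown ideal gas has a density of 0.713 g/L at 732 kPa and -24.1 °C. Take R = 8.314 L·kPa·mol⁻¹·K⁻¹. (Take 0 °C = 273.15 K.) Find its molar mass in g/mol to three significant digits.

M ≈ 2.02 g/mol

ρ = PM/(RT) ⇒ M = ρRT/P = (0.713 × 8.314 × 249.0) / 732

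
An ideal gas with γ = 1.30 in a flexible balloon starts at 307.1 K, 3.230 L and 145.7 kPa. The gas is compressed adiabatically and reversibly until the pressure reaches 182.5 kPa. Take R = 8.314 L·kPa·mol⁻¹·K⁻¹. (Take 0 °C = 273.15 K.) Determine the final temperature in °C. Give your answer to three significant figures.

Reversible adiabatic, γ = 1.30: T₂ = T₁·(P₂/P₁)^((γ−1)/γ) = 323.5 K; V₂ = V₁·(P₁/P₂)^(1/γ) = 2.716 L.

T₂ ≈ 50.3 °C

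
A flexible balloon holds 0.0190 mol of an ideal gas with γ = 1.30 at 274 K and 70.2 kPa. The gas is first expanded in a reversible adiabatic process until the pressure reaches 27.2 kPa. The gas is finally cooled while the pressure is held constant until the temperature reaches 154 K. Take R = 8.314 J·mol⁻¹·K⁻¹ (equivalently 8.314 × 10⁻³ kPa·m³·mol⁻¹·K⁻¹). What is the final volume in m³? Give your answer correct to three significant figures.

V₃ ≈ 0.000894 m³

From PV = nRT: V₁ = nRT₁/P₁ = 0.0006166 m³.
Adiabatic (γ = 1.30), T V^(γ−1) and P V^γ constant: T₂ = T₁·(P₂/P₁)^((γ−1)/γ) = 220.2 K; V₂ = V₁·(P₁/P₂)^(1/γ) = 0.001279 m³.
Isobaric, so V/T is constant: P₃ = P₂; V₃ = V₂·(T₃/T₂) = 0.0008944 m³.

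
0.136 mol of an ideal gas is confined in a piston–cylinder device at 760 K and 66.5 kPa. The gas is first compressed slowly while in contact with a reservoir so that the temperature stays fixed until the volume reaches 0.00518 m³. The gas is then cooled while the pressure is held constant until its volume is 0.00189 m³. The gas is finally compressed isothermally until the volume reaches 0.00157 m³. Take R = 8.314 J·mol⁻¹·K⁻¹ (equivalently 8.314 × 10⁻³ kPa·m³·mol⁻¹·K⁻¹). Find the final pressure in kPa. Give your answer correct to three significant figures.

From PV = nRT: V₁ = nRT₁/P₁ = 0.01292 m³.
Isothermal, so P V is constant: T₂ = T₁; P₂ = P₁·(V₁/V₂) = 165.9 kPa.
Isobaric, so V/T is constant: P₃ = P₂; T₃ = T₂·(V₃/V₂) = 277.3 K.
T constant ⇒ Boyle's law P V = const: T₄ = T₃; P₄ = P₃·(V₃/V₄) = 199.7 kPa.

P₄ ≈ 200 kPa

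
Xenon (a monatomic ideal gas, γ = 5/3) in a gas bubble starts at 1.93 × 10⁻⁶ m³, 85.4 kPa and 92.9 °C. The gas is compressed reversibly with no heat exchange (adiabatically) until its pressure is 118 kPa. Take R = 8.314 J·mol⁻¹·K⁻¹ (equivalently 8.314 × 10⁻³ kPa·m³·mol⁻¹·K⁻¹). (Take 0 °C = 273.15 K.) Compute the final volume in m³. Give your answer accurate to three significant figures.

V₂ ≈ 1.59e-06 m³

Convert: T₁ = 366.0 K.
Adiabatic (γ = 5/3), T V^(γ−1) and P V^γ constant: T₂ = T₁·(P₂/P₁)^((γ−1)/γ) = 416.6 K; V₂ = V₁·(P₁/P₂)^(1/γ) = 1.590e-06 m³.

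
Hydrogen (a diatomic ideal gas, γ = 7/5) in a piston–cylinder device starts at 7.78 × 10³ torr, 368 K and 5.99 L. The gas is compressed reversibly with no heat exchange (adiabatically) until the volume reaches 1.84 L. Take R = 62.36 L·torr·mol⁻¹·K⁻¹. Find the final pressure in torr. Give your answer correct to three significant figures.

P₂ ≈ 4.06e+04 torr

Reversible adiabatic, γ = 7/5: T₂ = T₁·(V₁/V₂)^(γ−1) = 590.1 K; P₂ = P₁·(V₁/V₂)^γ = 4.061e+04 torr.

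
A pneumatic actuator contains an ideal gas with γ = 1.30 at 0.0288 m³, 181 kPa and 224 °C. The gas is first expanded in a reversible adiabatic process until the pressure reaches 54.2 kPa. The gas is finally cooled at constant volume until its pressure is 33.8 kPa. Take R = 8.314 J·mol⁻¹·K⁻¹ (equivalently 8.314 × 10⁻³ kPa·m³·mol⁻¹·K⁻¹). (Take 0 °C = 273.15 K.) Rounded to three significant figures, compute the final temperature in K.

Convert: T₁ = 497.1 K.
Reversible adiabatic, γ = 1.30: T₂ = T₁·(P₂/P₁)^((γ−1)/γ) = 376.4 K; V₂ = V₁·(P₁/P₂)^(1/γ) = 0.07282 m³.
Isochoric, so P/T is constant: V₃ = V₂; T₃ = T₂·(P₃/P₂) = 234.7 K.

T₃ ≈ 235 K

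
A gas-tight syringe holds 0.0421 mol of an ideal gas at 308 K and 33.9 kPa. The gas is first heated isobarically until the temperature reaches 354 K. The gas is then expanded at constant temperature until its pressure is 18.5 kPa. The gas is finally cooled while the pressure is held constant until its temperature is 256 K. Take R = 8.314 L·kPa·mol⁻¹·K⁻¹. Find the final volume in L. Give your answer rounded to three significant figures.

V₄ ≈ 4.84 L

From PV = nRT: V₁ = nRT₁/P₁ = 3.180 L.
Isobaric, so V/T is constant: P₂ = P₁; V₂ = V₁·(T₂/T₁) = 3.655 L.
Isothermal, so P V is constant: T₃ = T₂; V₃ = V₂·(P₂/P₃) = 6.698 L.
Isobaric, so V/T is constant: P₄ = P₃; V₄ = V₃·(T₄/T₃) = 4.844 L.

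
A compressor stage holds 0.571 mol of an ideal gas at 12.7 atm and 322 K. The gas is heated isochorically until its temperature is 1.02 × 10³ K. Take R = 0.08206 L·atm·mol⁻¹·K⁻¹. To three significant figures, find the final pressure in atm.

From PV = nRT: V₁ = nRT₁/P₁ = 1.188 L.
Isochoric, so P/T is constant: V₂ = V₁; P₂ = P₁·(T₂/T₁) = 40.23 atm.

P₂ ≈ 40.2 atm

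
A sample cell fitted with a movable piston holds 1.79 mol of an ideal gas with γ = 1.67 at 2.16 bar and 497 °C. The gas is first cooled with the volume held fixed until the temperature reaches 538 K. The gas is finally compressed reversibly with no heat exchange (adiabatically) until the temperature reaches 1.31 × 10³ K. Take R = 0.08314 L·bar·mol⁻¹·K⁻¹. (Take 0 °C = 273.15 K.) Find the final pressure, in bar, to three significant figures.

P₃ ≈ 13.9 bar

Convert: T₁ = 770.1 K.
From PV = nRT: V₁ = nRT₁/P₁ = 53.06 L.
Isochoric, so P/T is constant: V₂ = V₁; P₂ = P₁·(T₂/T₁) = 1.509 bar.
Adiabatic (γ = 1.67), T V^(γ−1) and P V^γ constant: P₃ = P₂·(T₃/T₂)^(γ/(γ−1)) = 13.87 bar; V₃ = V₂·(T₂/T₃)^(1/(γ−1)) = 14.06 L.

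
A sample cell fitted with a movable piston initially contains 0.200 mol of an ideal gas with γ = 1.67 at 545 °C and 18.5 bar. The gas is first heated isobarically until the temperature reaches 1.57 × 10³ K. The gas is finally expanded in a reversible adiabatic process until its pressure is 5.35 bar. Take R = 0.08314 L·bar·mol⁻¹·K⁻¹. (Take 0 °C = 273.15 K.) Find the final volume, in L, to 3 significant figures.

Convert: T₁ = 818.1 K.
From PV = nRT: V₁ = nRT₁/P₁ = 0.7354 L.
P constant ⇒ V ∝ T: P₂ = P₁; V₂ = V₁·(T₂/T₁) = 1.411 L.
Adiabatic (γ = 1.67), T V^(γ−1) and P V^γ constant: T₃ = T₂·(P₃/P₂)^((γ−1)/γ) = 954.4 K; V₃ = V₂·(P₂/P₃)^(1/γ) = 2.966 L.

V₃ ≈ 2.97 L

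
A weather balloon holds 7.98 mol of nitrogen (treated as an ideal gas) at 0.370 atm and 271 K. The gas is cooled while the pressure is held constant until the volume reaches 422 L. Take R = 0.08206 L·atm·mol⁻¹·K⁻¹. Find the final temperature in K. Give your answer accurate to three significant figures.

T₂ ≈ 238 K

From PV = nRT: V₁ = nRT₁/P₁ = 479.6 L.
P constant ⇒ V ∝ T: P₂ = P₁; T₂ = T₁·(V₂/V₁) = 238.4 K.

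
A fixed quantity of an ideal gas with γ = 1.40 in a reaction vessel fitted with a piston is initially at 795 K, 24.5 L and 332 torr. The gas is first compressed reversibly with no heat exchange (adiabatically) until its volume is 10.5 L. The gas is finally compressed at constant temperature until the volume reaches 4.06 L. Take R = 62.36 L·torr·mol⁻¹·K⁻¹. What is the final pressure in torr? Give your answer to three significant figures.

P₃ ≈ 2.81e+03 torr

Adiabatic (γ = 1.40), T V^(γ−1) and P V^γ constant: T₂ = T₁·(V₁/V₂)^(γ−1) = 1116 K; P₂ = P₁·(V₁/V₂)^γ = 1087 torr.
Isothermal, so P V is constant: T₃ = T₂; P₃ = P₂·(V₂/V₃) = 2812 torr.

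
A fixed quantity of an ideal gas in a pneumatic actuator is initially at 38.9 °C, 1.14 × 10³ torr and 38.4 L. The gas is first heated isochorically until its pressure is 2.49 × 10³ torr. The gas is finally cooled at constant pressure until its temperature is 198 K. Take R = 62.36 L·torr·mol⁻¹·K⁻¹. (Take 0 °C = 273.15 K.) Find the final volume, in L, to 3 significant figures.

V₃ ≈ 11.2 L

Convert: T₁ = 312.0 K.
Isochoric, so P/T is constant: V₂ = V₁; T₂ = T₁·(P₂/P₁) = 681.6 K.
Isobaric, so V/T is constant: P₃ = P₂; V₃ = V₂·(T₃/T₂) = 11.16 L.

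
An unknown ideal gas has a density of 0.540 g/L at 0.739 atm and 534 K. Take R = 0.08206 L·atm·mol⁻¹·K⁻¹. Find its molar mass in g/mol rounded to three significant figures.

ρ = PM/(RT) ⇒ M = ρRT/P = (0.540 × 0.08206 × 534.0) / 0.739

M ≈ 32.0 g/mol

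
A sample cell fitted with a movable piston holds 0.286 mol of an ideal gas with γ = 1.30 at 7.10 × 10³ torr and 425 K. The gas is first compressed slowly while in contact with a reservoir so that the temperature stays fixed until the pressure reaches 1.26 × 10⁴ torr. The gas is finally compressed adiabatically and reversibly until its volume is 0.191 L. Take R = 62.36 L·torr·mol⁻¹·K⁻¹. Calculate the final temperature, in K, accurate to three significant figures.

T₃ ≈ 600 K

From PV = nRT: V₁ = nRT₁/P₁ = 1.068 L.
T constant ⇒ Boyle's law P V = const: T₂ = T₁; V₂ = V₁·(P₁/P₂) = 0.6016 L.
Reversible adiabatic, γ = 1.30: T₃ = T₂·(V₂/V₃)^(γ−1) = 599.6 K; P₃ = P₂·(V₂/V₃)^γ = 5.599e+04 torr.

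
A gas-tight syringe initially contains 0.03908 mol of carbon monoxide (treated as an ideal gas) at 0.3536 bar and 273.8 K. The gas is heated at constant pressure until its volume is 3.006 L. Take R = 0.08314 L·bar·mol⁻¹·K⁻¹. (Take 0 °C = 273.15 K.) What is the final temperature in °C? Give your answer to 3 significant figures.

T₂ ≈ 54.0 °C

From PV = nRT: V₁ = nRT₁/P₁ = 2.516 L.
P constant ⇒ V ∝ T: P₂ = P₁; T₂ = T₁·(V₂/V₁) = 327.1 K.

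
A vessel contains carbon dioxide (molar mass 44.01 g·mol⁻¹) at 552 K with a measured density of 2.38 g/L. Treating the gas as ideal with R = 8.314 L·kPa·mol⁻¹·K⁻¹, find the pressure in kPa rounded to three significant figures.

P ≈ 248 kPa

ρ = PM/(RT) ⇒ P = ρRT/M = (2.38 × 8.314 × 552.0) / 44.01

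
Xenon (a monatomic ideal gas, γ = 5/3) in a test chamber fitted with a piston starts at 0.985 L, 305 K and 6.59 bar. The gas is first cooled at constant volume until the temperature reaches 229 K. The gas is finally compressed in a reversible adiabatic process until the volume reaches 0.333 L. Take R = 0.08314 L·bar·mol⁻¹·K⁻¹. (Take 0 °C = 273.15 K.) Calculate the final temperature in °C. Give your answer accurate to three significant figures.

T₃ ≈ 199 °C

V constant ⇒ P ∝ T: V₂ = V₁; P₂ = P₁·(T₂/T₁) = 4.948 bar.
Adiabatic (γ = 5/3), T V^(γ−1) and P V^γ constant: T₃ = T₂·(V₂/V₃)^(γ−1) = 471.9 K; P₃ = P₂·(V₂/V₃)^γ = 30.16 bar.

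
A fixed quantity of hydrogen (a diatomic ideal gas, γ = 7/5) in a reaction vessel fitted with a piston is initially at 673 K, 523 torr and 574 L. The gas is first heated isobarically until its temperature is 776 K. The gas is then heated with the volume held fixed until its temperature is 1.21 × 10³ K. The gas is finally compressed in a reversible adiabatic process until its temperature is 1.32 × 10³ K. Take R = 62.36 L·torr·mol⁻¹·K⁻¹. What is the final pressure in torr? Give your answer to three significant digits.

Isobaric, so V/T is constant: P₂ = P₁; V₂ = V₁·(T₂/T₁) = 661.8 L.
Isochoric, so P/T is constant: V₃ = V₂; P₃ = P₂·(T₃/T₂) = 815.5 torr.
Adiabatic (γ = 7/5), T V^(γ−1) and P V^γ constant: P₄ = P₃·(T₄/T₃)^(γ/(γ−1)) = 1106 torr; V₄ = V₃·(T₃/T₄)^(1/(γ−1)) = 532.5 L.

P₄ ≈ 1.11e+03 torr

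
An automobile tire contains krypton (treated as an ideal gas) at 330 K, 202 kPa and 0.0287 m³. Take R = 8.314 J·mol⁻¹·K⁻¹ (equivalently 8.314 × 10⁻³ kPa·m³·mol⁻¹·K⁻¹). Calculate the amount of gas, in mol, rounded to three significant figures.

n ≈ 2.11 mol

PV = nRT ⇒ n = PV/(RT) = (202 × 0.0287) / (8.314 × 10⁻³ × 330)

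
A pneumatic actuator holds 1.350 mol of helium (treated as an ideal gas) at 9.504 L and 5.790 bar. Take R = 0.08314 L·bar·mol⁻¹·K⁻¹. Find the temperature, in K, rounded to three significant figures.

T ≈ 490 K

PV = nRT ⇒ T = PV/(nR) = (5.790 × 9.504) / (1.350 × 0.08314)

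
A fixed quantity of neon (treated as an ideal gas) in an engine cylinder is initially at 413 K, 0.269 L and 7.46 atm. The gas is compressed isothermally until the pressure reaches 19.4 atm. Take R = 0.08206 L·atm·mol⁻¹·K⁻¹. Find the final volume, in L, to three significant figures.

V₂ ≈ 0.103 L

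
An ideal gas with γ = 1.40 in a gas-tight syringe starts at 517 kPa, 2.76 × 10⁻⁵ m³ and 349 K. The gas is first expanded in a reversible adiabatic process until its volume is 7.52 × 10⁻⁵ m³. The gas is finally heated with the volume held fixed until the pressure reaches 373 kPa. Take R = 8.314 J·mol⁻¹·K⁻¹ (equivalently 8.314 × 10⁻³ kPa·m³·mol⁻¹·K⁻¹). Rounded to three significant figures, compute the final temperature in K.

T₃ ≈ 686 K

Adiabatic (γ = 1.40), T V^(γ−1) and P V^γ constant: T₂ = T₁·(V₁/V₂)^(γ−1) = 233.7 K; P₂ = P₁·(V₁/V₂)^γ = 127.1 kPa.
V constant ⇒ P ∝ T: V₃ = V₂; T₃ = T₂·(P₃/P₂) = 686.0 K.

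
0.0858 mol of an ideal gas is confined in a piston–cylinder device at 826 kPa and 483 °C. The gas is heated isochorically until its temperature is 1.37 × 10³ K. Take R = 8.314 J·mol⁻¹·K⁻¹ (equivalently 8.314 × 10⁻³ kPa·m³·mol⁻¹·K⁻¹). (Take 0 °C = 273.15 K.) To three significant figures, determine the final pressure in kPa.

P₂ ≈ 1.50e+03 kPa

Convert: T₁ = 756.1 K.
From PV = nRT: V₁ = nRT₁/P₁ = 0.0006530 m³.
V constant ⇒ P ∝ T: V₂ = V₁; P₂ = P₁·(T₂/T₁) = 1497 kPa.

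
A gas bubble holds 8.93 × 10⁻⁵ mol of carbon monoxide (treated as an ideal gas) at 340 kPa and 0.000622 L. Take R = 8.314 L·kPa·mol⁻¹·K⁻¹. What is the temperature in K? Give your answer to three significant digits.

PV = nRT ⇒ T = PV/(nR) = (340 × 0.000622) / (8.93e-05 × 8.314)

T ≈ 285 K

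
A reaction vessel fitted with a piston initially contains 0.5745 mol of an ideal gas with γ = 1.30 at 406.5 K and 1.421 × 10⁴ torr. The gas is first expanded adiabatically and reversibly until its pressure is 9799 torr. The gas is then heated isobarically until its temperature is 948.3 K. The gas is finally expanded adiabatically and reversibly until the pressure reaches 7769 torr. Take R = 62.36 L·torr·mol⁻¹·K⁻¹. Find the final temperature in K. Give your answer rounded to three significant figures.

T₄ ≈ 899 K

From PV = nRT: V₁ = nRT₁/P₁ = 1.025 L.
Reversible adiabatic, γ = 1.30: T₂ = T₁·(P₂/P₁)^((γ−1)/γ) = 373.1 K; V₂ = V₁·(P₁/P₂)^(1/γ) = 1.364 L.
Isobaric, so V/T is constant: P₃ = P₂; V₃ = V₂·(T₃/T₂) = 3.467 L.
Reversible adiabatic, γ = 1.30: T₄ = T₃·(P₄/P₃)^((γ−1)/γ) = 898.8 K; V₄ = V₃·(P₃/P₄)^(1/γ) = 4.145 L.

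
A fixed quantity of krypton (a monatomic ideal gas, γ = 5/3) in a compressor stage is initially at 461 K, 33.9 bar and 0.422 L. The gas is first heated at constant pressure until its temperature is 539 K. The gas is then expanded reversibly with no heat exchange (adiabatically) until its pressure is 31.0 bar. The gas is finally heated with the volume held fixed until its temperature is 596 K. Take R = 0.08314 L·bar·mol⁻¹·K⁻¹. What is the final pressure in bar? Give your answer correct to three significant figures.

P₄ ≈ 35.5 bar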